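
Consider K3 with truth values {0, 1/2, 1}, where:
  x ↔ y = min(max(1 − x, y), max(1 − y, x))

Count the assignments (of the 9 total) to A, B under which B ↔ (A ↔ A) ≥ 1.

A = 0, B = 0 ↦ 0  <
A = 0, B = 1/2 ↦ 1/2  <
A = 0, B = 1 ↦ 1  ≥
A = 1/2, B = 0 ↦ 1/2  <
A = 1/2, B = 1/2 ↦ 1/2  <
A = 1/2, B = 1 ↦ 1/2  <
A = 1, B = 0 ↦ 0  <
A = 1, B = 1/2 ↦ 1/2  <
A = 1, B = 1 ↦ 1  ≥
So 2 of the 9 assignments meet the threshold.

2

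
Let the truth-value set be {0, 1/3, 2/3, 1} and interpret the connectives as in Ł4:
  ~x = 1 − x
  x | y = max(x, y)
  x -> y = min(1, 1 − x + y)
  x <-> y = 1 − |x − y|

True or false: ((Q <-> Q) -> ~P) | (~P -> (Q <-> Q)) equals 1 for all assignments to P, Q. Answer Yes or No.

Yes

P = 0, Q = 0 ↦ 1
P = 0, Q = 1/3 ↦ 1
P = 0, Q = 2/3 ↦ 1
P = 0, Q = 1 ↦ 1
P = 1/3, Q = 0 ↦ 1
P = 1/3, Q = 1/3 ↦ 1
P = 1/3, Q = 2/3 ↦ 1
P = 1/3, Q = 1 ↦ 1
P = 2/3, Q = 0 ↦ 1
P = 2/3, Q = 1/3 ↦ 1
P = 2/3, Q = 2/3 ↦ 1
P = 2/3, Q = 1 ↦ 1
P = 1, Q = 0 ↦ 1
P = 1, Q = 1/3 ↦ 1
P = 1, Q = 2/3 ↦ 1
P = 1, Q = 1 ↦ 1
Every assignment gives a value ≥ 1.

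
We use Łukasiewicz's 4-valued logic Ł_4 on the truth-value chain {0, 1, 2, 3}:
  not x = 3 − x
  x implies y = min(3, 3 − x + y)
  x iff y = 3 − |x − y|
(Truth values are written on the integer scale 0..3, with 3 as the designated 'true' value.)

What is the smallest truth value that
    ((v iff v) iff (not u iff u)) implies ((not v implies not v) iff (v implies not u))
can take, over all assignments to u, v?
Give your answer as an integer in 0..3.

2

Take u = 2, v = 3:
v iff v = 3 iff 3 = 3
not u = not 2 = 1
not u iff u = 1 iff 2 = 2
(v iff v) iff (not u iff u) = 3 iff 2 = 2
not v = not 3 = 0
not v = not 3 = 0
not v implies not v = 0 implies 0 = 3
not u = not 2 = 1
v implies not u = 3 implies 1 = 1
(not v implies not v) iff (v implies not u) = 3 iff 1 = 1
((v iff v) iff (not u iff u)) implies ((not v implies not v) iff (v implies not u)) = 2 implies 1 = 2
No assignment yields a value below 2, so this is the minimum.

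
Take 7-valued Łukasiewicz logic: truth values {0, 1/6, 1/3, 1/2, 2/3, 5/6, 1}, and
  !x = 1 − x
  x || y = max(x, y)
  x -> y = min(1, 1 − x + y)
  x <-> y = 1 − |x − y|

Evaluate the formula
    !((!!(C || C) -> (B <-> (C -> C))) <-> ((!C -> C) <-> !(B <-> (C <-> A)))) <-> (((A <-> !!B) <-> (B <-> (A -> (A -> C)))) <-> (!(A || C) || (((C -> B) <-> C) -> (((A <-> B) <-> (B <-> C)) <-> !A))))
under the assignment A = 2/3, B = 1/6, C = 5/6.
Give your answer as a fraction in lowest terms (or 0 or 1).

2/3

C || C = 5/6 || 5/6 = 5/6
!(C || C) = !5/6 = 1/6
!!(C || C) = !1/6 = 5/6
C -> C = 5/6 -> 5/6 = 1
B <-> (C -> C) = 1/6 <-> 1 = 1/6
!!(C || C) -> (B <-> (C -> C)) = 5/6 -> 1/6 = 1/3
!C = !5/6 = 1/6
!C -> C = 1/6 -> 5/6 = 1
C <-> A = 5/6 <-> 2/3 = 5/6
B <-> (C <-> A) = 1/6 <-> 5/6 = 1/3
!(B <-> (C <-> A)) = !1/3 = 2/3
(!C -> C) <-> !(B <-> (C <-> A)) = 1 <-> 2/3 = 2/3
(!!(C || C) -> (B <-> (C -> C))) <-> ((!C -> C) <-> !(B <-> (C <-> A))) = 1/3 <-> 2/3 = 2/3
!((!!(C || C) -> (B <-> (C -> C))) <-> ((!C -> C) <-> !(B <-> (C <-> A)))) = !2/3 = 1/3
!B = !1/6 = 5/6
!!B = !5/6 = 1/6
A <-> !!B = 2/3 <-> 1/6 = 1/2
A -> C = 2/3 -> 5/6 = 1
A -> (A -> C) = 2/3 -> 1 = 1
B <-> (A -> (A -> C)) = 1/6 <-> 1 = 1/6
(A <-> !!B) <-> (B <-> (A -> (A -> C))) = 1/2 <-> 1/6 = 2/3
A || C = 2/3 || 5/6 = 5/6
!(A || C) = !5/6 = 1/6
C -> B = 5/6 -> 1/6 = 1/3
(C -> B) <-> C = 1/3 <-> 5/6 = 1/2
A <-> B = 2/3 <-> 1/6 = 1/2
B <-> C = 1/6 <-> 5/6 = 1/3
(A <-> B) <-> (B <-> C) = 1/2 <-> 1/3 = 5/6
!A = !2/3 = 1/3
((A <-> B) <-> (B <-> C)) <-> !A = 5/6 <-> 1/3 = 1/2
((C -> B) <-> C) -> (((A <-> B) <-> (B <-> C)) <-> !A) = 1/2 -> 1/2 = 1
!(A || C) || (((C -> B) <-> C) -> (((A <-> B) <-> (B <-> C)) <-> !A)) = 1/6 || 1 = 1
((A <-> !!B) <-> (B <-> (A -> (A -> C)))) <-> (!(A || C) || (((C -> B) <-> C) -> (((A <-> B) <-> (B <-> C)) <-> !A))) = 2/3 <-> 1 = 2/3
!((!!(C || C) -> (B <-> (C -> C))) <-> ((!C -> C) <-> !(B <-> (C <-> A)))) <-> (((A <-> !!B) <-> (B <-> (A -> (A -> C)))) <-> (!(A || C) || (((C -> B) <-> C) -> (((A <-> B) <-> (B <-> C)) <-> !A)))) = 1/3 <-> 2/3 = 2/3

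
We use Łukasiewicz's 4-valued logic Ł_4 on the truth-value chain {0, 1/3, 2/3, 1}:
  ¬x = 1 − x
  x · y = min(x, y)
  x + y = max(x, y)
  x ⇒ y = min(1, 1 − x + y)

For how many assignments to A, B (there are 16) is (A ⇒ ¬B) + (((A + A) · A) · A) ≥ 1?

A = 0, B = 0 ↦ 1  ≥
A = 0, B = 1/3 ↦ 1  ≥
A = 0, B = 2/3 ↦ 1  ≥
A = 0, B = 1 ↦ 1  ≥
A = 1/3, B = 0 ↦ 1  ≥
A = 1/3, B = 1/3 ↦ 1  ≥
A = 1/3, B = 2/3 ↦ 1  ≥
A = 1/3, B = 1 ↦ 2/3  <
A = 2/3, B = 0 ↦ 1  ≥
A = 2/3, B = 1/3 ↦ 1  ≥
A = 2/3, B = 2/3 ↦ 2/3  <
A = 2/3, B = 1 ↦ 2/3  <
A = 1, B = 0 ↦ 1  ≥
A = 1, B = 1/3 ↦ 1  ≥
A = 1, B = 2/3 ↦ 1  ≥
A = 1, B = 1 ↦ 1  ≥
So 13 of the 16 assignments meet the threshold.

13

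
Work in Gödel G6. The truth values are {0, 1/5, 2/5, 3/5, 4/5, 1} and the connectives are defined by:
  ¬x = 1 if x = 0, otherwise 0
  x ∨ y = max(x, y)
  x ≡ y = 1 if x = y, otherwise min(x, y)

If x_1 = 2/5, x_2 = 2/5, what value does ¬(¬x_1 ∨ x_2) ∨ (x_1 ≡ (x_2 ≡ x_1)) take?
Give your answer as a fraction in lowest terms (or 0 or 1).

¬x_1 = ¬2/5 = 0
¬x_1 ∨ x_2 = 0 ∨ 2/5 = 2/5
¬(¬x_1 ∨ x_2) = ¬2/5 = 0
x_2 ≡ x_1 = 2/5 ≡ 2/5 = 1
x_1 ≡ (x_2 ≡ x_1) = 2/5 ≡ 1 = 2/5
¬(¬x_1 ∨ x_2) ∨ (x_1 ≡ (x_2 ≡ x_1)) = 0 ∨ 2/5 = 2/5

2/5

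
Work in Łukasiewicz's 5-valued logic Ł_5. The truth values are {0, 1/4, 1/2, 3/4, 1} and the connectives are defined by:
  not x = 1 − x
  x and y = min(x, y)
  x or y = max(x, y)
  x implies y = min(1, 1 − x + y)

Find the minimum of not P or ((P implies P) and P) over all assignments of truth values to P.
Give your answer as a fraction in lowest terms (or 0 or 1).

1/2

Take P = 1/2:
not P = not 1/2 = 1/2
P implies P = 1/2 implies 1/2 = 1
(P implies P) and P = 1 and 1/2 = 1/2
not P or ((P implies P) and P) = 1/2 or 1/2 = 1/2
No assignment yields a value below 1/2, so this is the minimum.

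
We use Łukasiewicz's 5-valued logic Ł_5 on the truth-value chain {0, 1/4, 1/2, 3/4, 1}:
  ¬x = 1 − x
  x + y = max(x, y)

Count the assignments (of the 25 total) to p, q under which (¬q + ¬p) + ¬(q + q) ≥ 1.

value 1: 9 assignments (counts)
value 3/4: 7 assignments
value 1/2: 5 assignments
value 1/4: 3 assignments
value 0: 1 assignment
So 9 of the 25 assignments meet the threshold.

9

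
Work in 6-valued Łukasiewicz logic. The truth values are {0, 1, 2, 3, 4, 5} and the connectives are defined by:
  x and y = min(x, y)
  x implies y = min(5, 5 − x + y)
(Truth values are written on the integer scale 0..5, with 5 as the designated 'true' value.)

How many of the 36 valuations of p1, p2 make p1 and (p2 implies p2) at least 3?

18

value 5: 6 assignments (counts)
value 4: 6 assignments (counts)
value 3: 6 assignments (counts)
value 2: 6 assignments
value 1: 6 assignments
value 0: 6 assignments
So 18 of the 36 assignments meet the threshold.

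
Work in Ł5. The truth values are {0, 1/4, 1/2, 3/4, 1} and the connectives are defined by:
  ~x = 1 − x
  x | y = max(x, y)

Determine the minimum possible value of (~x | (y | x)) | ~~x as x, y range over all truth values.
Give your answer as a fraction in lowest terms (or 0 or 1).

1/2

Take x = 1/2, y = 0:
~x = ~1/2 = 1/2
y | x = 0 | 1/2 = 1/2
~x | (y | x) = 1/2 | 1/2 = 1/2
~x = ~1/2 = 1/2
~~x = ~1/2 = 1/2
(~x | (y | x)) | ~~x = 1/2 | 1/2 = 1/2
No assignment yields a value below 1/2, so this is the minimum.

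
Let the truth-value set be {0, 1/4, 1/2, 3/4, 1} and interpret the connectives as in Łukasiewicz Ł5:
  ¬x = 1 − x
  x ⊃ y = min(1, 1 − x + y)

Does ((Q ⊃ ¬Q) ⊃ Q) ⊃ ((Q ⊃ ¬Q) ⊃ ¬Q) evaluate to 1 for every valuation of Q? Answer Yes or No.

Counterexample: take Q = 3/4.
¬Q = ¬3/4 = 1/4
Q ⊃ ¬Q = 3/4 ⊃ 1/4 = 1/2
(Q ⊃ ¬Q) ⊃ Q = 1/2 ⊃ 3/4 = 1
¬Q = ¬3/4 = 1/4
Q ⊃ ¬Q = 3/4 ⊃ 1/4 = 1/2
¬Q = ¬3/4 = 1/4
(Q ⊃ ¬Q) ⊃ ¬Q = 1/2 ⊃ 1/4 = 3/4
((Q ⊃ ¬Q) ⊃ Q) ⊃ ((Q ⊃ ¬Q) ⊃ ¬Q) = 1 ⊃ 3/4 = 3/4
This gives 3/4 ≠ 1.

No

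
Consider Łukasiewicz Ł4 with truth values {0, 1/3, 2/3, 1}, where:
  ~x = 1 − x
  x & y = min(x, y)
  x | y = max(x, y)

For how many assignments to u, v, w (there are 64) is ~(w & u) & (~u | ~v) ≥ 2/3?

value 1: 19 assignments (counts)
value 2/3: 21 assignments (counts)
value 1/3: 17 assignments
value 0: 7 assignments
So 40 of the 64 assignments meet the threshold.

40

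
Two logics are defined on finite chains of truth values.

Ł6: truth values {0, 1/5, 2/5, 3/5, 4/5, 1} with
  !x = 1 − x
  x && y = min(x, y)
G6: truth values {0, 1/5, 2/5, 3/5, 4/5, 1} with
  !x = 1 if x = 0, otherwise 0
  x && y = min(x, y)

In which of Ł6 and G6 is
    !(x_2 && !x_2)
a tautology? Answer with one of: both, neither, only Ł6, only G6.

In Ł6: at x_2 = 1/5 the value is 4/5 — not a tautology.
In G6: every assignment gives 1 — tautology.

only G6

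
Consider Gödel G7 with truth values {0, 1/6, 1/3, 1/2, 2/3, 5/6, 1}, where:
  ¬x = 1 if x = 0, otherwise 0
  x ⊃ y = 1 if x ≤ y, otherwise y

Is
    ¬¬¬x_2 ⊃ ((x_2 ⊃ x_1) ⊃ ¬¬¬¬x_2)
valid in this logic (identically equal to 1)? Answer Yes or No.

Counterexample: take x_1 = 0, x_2 = 0.
¬x_2 = ¬0 = 1
¬¬x_2 = ¬1 = 0
¬¬¬x_2 = ¬0 = 1
x_2 ⊃ x_1 = 0 ⊃ 0 = 1
¬x_2 = ¬0 = 1
¬¬x_2 = ¬1 = 0
¬¬¬x_2 = ¬0 = 1
¬¬¬¬x_2 = ¬1 = 0
(x_2 ⊃ x_1) ⊃ ¬¬¬¬x_2 = 1 ⊃ 0 = 0
¬¬¬x_2 ⊃ ((x_2 ⊃ x_1) ⊃ ¬¬¬¬x_2) = 1 ⊃ 0 = 0
This gives 0 ≠ 1.

No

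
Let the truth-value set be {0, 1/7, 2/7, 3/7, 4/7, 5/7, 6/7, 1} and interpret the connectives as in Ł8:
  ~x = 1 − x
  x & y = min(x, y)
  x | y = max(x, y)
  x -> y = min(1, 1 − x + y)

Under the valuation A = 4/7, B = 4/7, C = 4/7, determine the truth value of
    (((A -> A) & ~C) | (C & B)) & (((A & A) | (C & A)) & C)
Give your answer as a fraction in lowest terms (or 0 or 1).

4/7

A -> A = 4/7 -> 4/7 = 1
~C = ~4/7 = 3/7
(A -> A) & ~C = 1 & 3/7 = 3/7
C & B = 4/7 & 4/7 = 4/7
((A -> A) & ~C) | (C & B) = 3/7 | 4/7 = 4/7
A & A = 4/7 & 4/7 = 4/7
C & A = 4/7 & 4/7 = 4/7
(A & A) | (C & A) = 4/7 | 4/7 = 4/7
((A & A) | (C & A)) & C = 4/7 & 4/7 = 4/7
(((A -> A) & ~C) | (C & B)) & (((A & A) | (C & A)) & C) = 4/7 & 4/7 = 4/7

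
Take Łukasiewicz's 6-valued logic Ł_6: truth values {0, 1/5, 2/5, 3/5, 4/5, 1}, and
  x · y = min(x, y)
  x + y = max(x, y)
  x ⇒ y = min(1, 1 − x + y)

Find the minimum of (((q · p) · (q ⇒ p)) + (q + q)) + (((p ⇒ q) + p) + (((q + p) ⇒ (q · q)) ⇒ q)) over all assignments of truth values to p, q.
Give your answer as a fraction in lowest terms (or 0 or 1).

Take p = 2/5, q = 0:
q · p = 0 · 2/5 = 0
q ⇒ p = 0 ⇒ 2/5 = 1
(q · p) · (q ⇒ p) = 0 · 1 = 0
q + q = 0 + 0 = 0
((q · p) · (q ⇒ p)) + (q + q) = 0 + 0 = 0
p ⇒ q = 2/5 ⇒ 0 = 3/5
(p ⇒ q) + p = 3/5 + 2/5 = 3/5
q + p = 0 + 2/5 = 2/5
q · q = 0 · 0 = 0
(q + p) ⇒ (q · q) = 2/5 ⇒ 0 = 3/5
((q + p) ⇒ (q · q)) ⇒ q = 3/5 ⇒ 0 = 2/5
((p ⇒ q) + p) + (((q + p) ⇒ (q · q)) ⇒ q) = 3/5 + 2/5 = 3/5
(((q · p) · (q ⇒ p)) + (q + q)) + (((p ⇒ q) + p) + (((q + p) ⇒ (q · q)) ⇒ q)) = 0 + 3/5 = 3/5
No assignment yields a value below 3/5, so this is the minimum.

3/5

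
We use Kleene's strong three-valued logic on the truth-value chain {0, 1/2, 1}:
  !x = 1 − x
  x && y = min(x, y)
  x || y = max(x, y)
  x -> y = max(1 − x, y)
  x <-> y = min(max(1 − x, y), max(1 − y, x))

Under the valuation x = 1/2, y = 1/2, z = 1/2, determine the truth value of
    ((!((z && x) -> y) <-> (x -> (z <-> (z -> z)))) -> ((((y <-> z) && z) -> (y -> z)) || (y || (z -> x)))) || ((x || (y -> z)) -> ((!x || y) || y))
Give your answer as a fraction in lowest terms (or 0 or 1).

1/2

z && x = 1/2 && 1/2 = 1/2
(z && x) -> y = 1/2 -> 1/2 = 1/2
!((z && x) -> y) = !1/2 = 1/2
z -> z = 1/2 -> 1/2 = 1/2
z <-> (z -> z) = 1/2 <-> 1/2 = 1/2
x -> (z <-> (z -> z)) = 1/2 -> 1/2 = 1/2
!((z && x) -> y) <-> (x -> (z <-> (z -> z))) = 1/2 <-> 1/2 = 1/2
y <-> z = 1/2 <-> 1/2 = 1/2
(y <-> z) && z = 1/2 && 1/2 = 1/2
y -> z = 1/2 -> 1/2 = 1/2
((y <-> z) && z) -> (y -> z) = 1/2 -> 1/2 = 1/2
z -> x = 1/2 -> 1/2 = 1/2
y || (z -> x) = 1/2 || 1/2 = 1/2
(((y <-> z) && z) -> (y -> z)) || (y || (z -> x)) = 1/2 || 1/2 = 1/2
(!((z && x) -> y) <-> (x -> (z <-> (z -> z)))) -> ((((y <-> z) && z) -> (y -> z)) || (y || (z -> x))) = 1/2 -> 1/2 = 1/2
y -> z = 1/2 -> 1/2 = 1/2
x || (y -> z) = 1/2 || 1/2 = 1/2
!x = !1/2 = 1/2
!x || y = 1/2 || 1/2 = 1/2
(!x || y) || y = 1/2 || 1/2 = 1/2
(x || (y -> z)) -> ((!x || y) || y) = 1/2 -> 1/2 = 1/2
((!((z && x) -> y) <-> (x -> (z <-> (z -> z)))) -> ((((y <-> z) && z) -> (y -> z)) || (y || (z -> x)))) || ((x || (y -> z)) -> ((!x || y) || y)) = 1/2 || 1/2 = 1/2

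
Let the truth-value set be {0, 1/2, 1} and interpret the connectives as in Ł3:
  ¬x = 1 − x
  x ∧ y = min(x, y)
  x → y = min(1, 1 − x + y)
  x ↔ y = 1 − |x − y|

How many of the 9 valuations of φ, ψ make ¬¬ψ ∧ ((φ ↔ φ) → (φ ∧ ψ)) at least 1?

1

φ = 0, ψ = 0 ↦ 0  <
φ = 0, ψ = 1/2 ↦ 0  <
φ = 0, ψ = 1 ↦ 0  <
φ = 1/2, ψ = 0 ↦ 0  <
φ = 1/2, ψ = 1/2 ↦ 1/2  <
φ = 1/2, ψ = 1 ↦ 1/2  <
φ = 1, ψ = 0 ↦ 0  <
φ = 1, ψ = 1/2 ↦ 1/2  <
φ = 1, ψ = 1 ↦ 1  ≥
So 1 of the 9 assignments meets the threshold.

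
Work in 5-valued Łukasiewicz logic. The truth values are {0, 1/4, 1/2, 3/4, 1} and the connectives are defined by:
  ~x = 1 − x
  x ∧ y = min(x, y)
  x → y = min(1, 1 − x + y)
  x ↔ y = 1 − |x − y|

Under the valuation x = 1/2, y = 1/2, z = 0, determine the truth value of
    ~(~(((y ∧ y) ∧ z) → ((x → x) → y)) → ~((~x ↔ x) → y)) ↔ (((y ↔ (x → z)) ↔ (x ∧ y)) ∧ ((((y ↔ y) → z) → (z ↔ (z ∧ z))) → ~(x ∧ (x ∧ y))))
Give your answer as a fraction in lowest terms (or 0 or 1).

1/2

y ∧ y = 1/2 ∧ 1/2 = 1/2
(y ∧ y) ∧ z = 1/2 ∧ 0 = 0
x → x = 1/2 → 1/2 = 1
(x → x) → y = 1 → 1/2 = 1/2
((y ∧ y) ∧ z) → ((x → x) → y) = 0 → 1/2 = 1
~(((y ∧ y) ∧ z) → ((x → x) → y)) = ~1 = 0
~x = ~1/2 = 1/2
~x ↔ x = 1/2 ↔ 1/2 = 1
(~x ↔ x) → y = 1 → 1/2 = 1/2
~((~x ↔ x) → y) = ~1/2 = 1/2
~(((y ∧ y) ∧ z) → ((x → x) → y)) → ~((~x ↔ x) → y) = 0 → 1/2 = 1
~(~(((y ∧ y) ∧ z) → ((x → x) → y)) → ~((~x ↔ x) → y)) = ~1 = 0
x → z = 1/2 → 0 = 1/2
y ↔ (x → z) = 1/2 ↔ 1/2 = 1
x ∧ y = 1/2 ∧ 1/2 = 1/2
(y ↔ (x → z)) ↔ (x ∧ y) = 1 ↔ 1/2 = 1/2
y ↔ y = 1/2 ↔ 1/2 = 1
(y ↔ y) → z = 1 → 0 = 0
z ∧ z = 0 ∧ 0 = 0
z ↔ (z ∧ z) = 0 ↔ 0 = 1
((y ↔ y) → z) → (z ↔ (z ∧ z)) = 0 → 1 = 1
x ∧ y = 1/2 ∧ 1/2 = 1/2
x ∧ (x ∧ y) = 1/2 ∧ 1/2 = 1/2
~(x ∧ (x ∧ y)) = ~1/2 = 1/2
(((y ↔ y) → z) → (z ↔ (z ∧ z))) → ~(x ∧ (x ∧ y)) = 1 → 1/2 = 1/2
((y ↔ (x → z)) ↔ (x ∧ y)) ∧ ((((y ↔ y) → z) → (z ↔ (z ∧ z))) → ~(x ∧ (x ∧ y))) = 1/2 ∧ 1/2 = 1/2
~(~(((y ∧ y) ∧ z) → ((x → x) → y)) → ~((~x ↔ x) → y)) ↔ (((y ↔ (x → z)) ↔ (x ∧ y)) ∧ ((((y ↔ y) → z) → (z ↔ (z ∧ z))) → ~(x ∧ (x ∧ y)))) = 0 ↔ 1/2 = 1/2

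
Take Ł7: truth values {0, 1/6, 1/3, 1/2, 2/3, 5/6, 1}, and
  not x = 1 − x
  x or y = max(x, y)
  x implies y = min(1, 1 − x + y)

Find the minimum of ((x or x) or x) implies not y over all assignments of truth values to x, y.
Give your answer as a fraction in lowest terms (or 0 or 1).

Take x = 1, y = 1:
x or x = 1 or 1 = 1
(x or x) or x = 1 or 1 = 1
not y = not 1 = 0
((x or x) or x) implies not y = 1 implies 0 = 0
No assignment yields a value below 0, so this is the minimum.

0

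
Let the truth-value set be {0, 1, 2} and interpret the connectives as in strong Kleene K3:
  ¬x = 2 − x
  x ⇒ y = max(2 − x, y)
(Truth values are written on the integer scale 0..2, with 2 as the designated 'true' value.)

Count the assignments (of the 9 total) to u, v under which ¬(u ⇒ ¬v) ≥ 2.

1

u = 0, v = 0 ↦ 0  <
u = 0, v = 1 ↦ 0  <
u = 0, v = 2 ↦ 0  <
u = 1, v = 0 ↦ 0  <
u = 1, v = 1 ↦ 1  <
u = 1, v = 2 ↦ 1  <
u = 2, v = 0 ↦ 0  <
u = 2, v = 1 ↦ 1  <
u = 2, v = 2 ↦ 2  ≥
So 1 of the 9 assignments meets the threshold.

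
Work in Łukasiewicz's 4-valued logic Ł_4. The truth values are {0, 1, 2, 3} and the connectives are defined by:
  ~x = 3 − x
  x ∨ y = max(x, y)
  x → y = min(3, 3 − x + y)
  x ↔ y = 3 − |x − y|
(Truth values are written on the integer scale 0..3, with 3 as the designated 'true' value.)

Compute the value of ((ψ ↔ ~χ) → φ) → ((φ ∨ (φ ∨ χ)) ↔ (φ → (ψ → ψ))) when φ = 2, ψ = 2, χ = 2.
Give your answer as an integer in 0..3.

2

~χ = ~2 = 1
ψ ↔ ~χ = 2 ↔ 1 = 2
(ψ ↔ ~χ) → φ = 2 → 2 = 3
φ ∨ χ = 2 ∨ 2 = 2
φ ∨ (φ ∨ χ) = 2 ∨ 2 = 2
ψ → ψ = 2 → 2 = 3
φ → (ψ → ψ) = 2 → 3 = 3
(φ ∨ (φ ∨ χ)) ↔ (φ → (ψ → ψ)) = 2 ↔ 3 = 2
((ψ ↔ ~χ) → φ) → ((φ ∨ (φ ∨ χ)) ↔ (φ → (ψ → ψ))) = 3 → 2 = 2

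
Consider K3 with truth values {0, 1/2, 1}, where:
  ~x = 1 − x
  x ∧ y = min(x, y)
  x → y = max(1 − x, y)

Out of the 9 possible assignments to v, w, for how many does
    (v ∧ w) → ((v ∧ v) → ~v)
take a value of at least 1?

5

v = 0, w = 0 ↦ 1  ≥
v = 0, w = 1/2 ↦ 1  ≥
v = 0, w = 1 ↦ 1  ≥
v = 1/2, w = 0 ↦ 1  ≥
v = 1/2, w = 1/2 ↦ 1/2  <
v = 1/2, w = 1 ↦ 1/2  <
v = 1, w = 0 ↦ 1  ≥
v = 1, w = 1/2 ↦ 1/2  <
v = 1, w = 1 ↦ 0  <
So 5 of the 9 assignments meet the threshold.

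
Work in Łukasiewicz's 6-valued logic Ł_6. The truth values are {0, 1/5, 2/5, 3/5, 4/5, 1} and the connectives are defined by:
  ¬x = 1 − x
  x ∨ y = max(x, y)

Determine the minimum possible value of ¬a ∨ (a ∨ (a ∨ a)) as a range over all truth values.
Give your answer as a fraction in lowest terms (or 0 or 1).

Take a = 2/5:
¬a = ¬2/5 = 3/5
a ∨ a = 2/5 ∨ 2/5 = 2/5
a ∨ (a ∨ a) = 2/5 ∨ 2/5 = 2/5
¬a ∨ (a ∨ (a ∨ a)) = 3/5 ∨ 2/5 = 3/5
No assignment yields a value below 3/5, so this is the minimum.

3/5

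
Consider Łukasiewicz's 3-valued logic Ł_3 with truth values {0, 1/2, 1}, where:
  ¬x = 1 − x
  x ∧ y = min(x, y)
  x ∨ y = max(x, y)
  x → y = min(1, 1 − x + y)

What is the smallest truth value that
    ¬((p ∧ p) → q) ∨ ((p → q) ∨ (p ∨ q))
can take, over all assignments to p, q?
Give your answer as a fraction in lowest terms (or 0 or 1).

Take p = 1/2, q = 0:
p ∧ p = 1/2 ∧ 1/2 = 1/2
(p ∧ p) → q = 1/2 → 0 = 1/2
¬((p ∧ p) → q) = ¬1/2 = 1/2
p → q = 1/2 → 0 = 1/2
p ∨ q = 1/2 ∨ 0 = 1/2
(p → q) ∨ (p ∨ q) = 1/2 ∨ 1/2 = 1/2
¬((p ∧ p) → q) ∨ ((p → q) ∨ (p ∨ q)) = 1/2 ∨ 1/2 = 1/2
No assignment yields a value below 1/2, so this is the minimum.

1/2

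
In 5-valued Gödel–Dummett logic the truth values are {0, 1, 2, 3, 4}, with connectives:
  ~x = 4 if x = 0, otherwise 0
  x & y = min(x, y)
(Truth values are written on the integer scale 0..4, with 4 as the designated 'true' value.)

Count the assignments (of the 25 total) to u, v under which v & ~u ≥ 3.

2

value 4: 1 assignment (counts)
value 3: 1 assignment (counts)
value 2: 1 assignment
value 1: 1 assignment
value 0: 21 assignments
So 2 of the 25 assignments meet the threshold.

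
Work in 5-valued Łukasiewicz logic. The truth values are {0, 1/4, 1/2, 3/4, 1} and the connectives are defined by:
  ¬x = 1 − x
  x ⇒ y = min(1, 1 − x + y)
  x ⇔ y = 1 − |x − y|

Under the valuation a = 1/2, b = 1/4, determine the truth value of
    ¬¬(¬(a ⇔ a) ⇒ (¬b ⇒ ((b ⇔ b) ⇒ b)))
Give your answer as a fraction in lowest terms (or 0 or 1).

a ⇔ a = 1/2 ⇔ 1/2 = 1
¬(a ⇔ a) = ¬1 = 0
¬b = ¬1/4 = 3/4
b ⇔ b = 1/4 ⇔ 1/4 = 1
(b ⇔ b) ⇒ b = 1 ⇒ 1/4 = 1/4
¬b ⇒ ((b ⇔ b) ⇒ b) = 3/4 ⇒ 1/4 = 1/2
¬(a ⇔ a) ⇒ (¬b ⇒ ((b ⇔ b) ⇒ b)) = 0 ⇒ 1/2 = 1
¬(¬(a ⇔ a) ⇒ (¬b ⇒ ((b ⇔ b) ⇒ b))) = ¬1 = 0
¬¬(¬(a ⇔ a) ⇒ (¬b ⇒ ((b ⇔ b) ⇒ b))) = ¬0 = 1

1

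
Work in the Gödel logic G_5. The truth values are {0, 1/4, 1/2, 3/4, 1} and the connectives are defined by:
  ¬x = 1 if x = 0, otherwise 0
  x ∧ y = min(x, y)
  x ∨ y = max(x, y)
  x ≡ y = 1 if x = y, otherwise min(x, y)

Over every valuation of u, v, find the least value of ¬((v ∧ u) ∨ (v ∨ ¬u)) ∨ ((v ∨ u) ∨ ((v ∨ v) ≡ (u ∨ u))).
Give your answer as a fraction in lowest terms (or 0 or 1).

1/4

Take u = 0, v = 1/4:
v ∧ u = 1/4 ∧ 0 = 0
¬u = ¬0 = 1
v ∨ ¬u = 1/4 ∨ 1 = 1
(v ∧ u) ∨ (v ∨ ¬u) = 0 ∨ 1 = 1
¬((v ∧ u) ∨ (v ∨ ¬u)) = ¬1 = 0
v ∨ u = 1/4 ∨ 0 = 1/4
v ∨ v = 1/4 ∨ 1/4 = 1/4
u ∨ u = 0 ∨ 0 = 0
(v ∨ v) ≡ (u ∨ u) = 1/4 ≡ 0 = 0
(v ∨ u) ∨ ((v ∨ v) ≡ (u ∨ u)) = 1/4 ∨ 0 = 1/4
¬((v ∧ u) ∨ (v ∨ ¬u)) ∨ ((v ∨ u) ∨ ((v ∨ v) ≡ (u ∨ u))) = 0 ∨ 1/4 = 1/4
No assignment yields a value below 1/4, so this is the minimum.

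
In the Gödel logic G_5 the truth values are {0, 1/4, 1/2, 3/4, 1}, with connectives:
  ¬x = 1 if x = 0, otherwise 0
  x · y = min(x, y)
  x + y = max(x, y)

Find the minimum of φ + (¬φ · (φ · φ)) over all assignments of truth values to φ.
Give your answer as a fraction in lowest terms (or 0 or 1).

0

Take φ = 0:
¬φ = ¬0 = 1
φ · φ = 0 · 0 = 0
¬φ · (φ · φ) = 1 · 0 = 0
φ + (¬φ · (φ · φ)) = 0 + 0 = 0
No assignment yields a value below 0, so this is the minimum.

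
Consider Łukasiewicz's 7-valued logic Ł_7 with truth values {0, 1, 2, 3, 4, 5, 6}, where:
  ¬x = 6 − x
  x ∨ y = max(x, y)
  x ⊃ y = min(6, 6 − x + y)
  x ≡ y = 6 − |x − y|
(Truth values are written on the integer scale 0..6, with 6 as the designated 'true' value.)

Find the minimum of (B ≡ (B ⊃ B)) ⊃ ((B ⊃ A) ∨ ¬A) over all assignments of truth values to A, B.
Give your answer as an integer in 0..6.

3

Take A = 3, B = 6:
B ⊃ B = 6 ⊃ 6 = 6
B ≡ (B ⊃ B) = 6 ≡ 6 = 6
B ⊃ A = 6 ⊃ 3 = 3
¬A = ¬3 = 3
(B ⊃ A) ∨ ¬A = 3 ∨ 3 = 3
(B ≡ (B ⊃ B)) ⊃ ((B ⊃ A) ∨ ¬A) = 6 ⊃ 3 = 3
No assignment yields a value below 3, so this is the minimum.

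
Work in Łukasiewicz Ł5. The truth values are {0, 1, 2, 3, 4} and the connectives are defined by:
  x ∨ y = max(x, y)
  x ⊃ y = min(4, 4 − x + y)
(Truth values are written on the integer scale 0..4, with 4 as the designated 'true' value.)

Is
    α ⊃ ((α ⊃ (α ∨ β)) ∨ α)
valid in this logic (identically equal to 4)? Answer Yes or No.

Yes

At α = 4, β = 3, for instance:
α ∨ β = 4 ∨ 3 = 4
α ⊃ (α ∨ β) = 4 ⊃ 4 = 4
(α ⊃ (α ∨ β)) ∨ α = 4 ∨ 4 = 4
α ⊃ ((α ⊃ (α ∨ β)) ∨ α) = 4 ⊃ 4 = 4
and checking the remaining 24 assignments likewise gives ≥ 4 in every case.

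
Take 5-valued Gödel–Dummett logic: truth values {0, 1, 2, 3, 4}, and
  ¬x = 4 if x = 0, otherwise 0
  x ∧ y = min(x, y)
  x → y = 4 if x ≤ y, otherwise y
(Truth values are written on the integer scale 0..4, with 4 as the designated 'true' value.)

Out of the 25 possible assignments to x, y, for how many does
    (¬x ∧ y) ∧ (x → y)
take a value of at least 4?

1

value 4: 1 assignment (counts)
value 3: 1 assignment
value 2: 1 assignment
value 1: 1 assignment
value 0: 21 assignments
So 1 of the 25 assignments meets the threshold.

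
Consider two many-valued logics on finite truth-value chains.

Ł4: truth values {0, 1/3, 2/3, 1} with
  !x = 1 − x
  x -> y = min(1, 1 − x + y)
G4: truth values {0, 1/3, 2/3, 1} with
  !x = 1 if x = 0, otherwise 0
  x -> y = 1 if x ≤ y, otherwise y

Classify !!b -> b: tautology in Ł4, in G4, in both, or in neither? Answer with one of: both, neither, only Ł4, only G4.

In Ł4: every assignment gives 1 — tautology.
In G4: at b = 1/3 the value is 1/3 — not a tautology.

only Ł4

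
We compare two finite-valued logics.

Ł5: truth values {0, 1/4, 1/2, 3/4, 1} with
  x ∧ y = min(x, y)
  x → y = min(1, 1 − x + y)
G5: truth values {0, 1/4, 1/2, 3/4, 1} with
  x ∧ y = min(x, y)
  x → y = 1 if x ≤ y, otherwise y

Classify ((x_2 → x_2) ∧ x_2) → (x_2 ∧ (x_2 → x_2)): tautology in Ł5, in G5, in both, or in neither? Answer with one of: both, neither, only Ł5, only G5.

In Ł5: every assignment gives 1 — tautology.
In G5: every assignment gives 1 — tautology.

both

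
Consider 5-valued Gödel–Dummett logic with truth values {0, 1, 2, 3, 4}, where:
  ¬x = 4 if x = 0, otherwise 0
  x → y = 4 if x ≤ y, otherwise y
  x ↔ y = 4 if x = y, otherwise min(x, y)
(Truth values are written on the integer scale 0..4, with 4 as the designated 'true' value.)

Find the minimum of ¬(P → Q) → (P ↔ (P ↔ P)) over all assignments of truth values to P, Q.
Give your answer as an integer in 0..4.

1

Take P = 1, Q = 0:
P → Q = 1 → 0 = 0
¬(P → Q) = ¬0 = 4
P ↔ P = 1 ↔ 1 = 4
P ↔ (P ↔ P) = 1 ↔ 4 = 1
¬(P → Q) → (P ↔ (P ↔ P)) = 4 → 1 = 1
No assignment yields a value below 1, so this is the minimum.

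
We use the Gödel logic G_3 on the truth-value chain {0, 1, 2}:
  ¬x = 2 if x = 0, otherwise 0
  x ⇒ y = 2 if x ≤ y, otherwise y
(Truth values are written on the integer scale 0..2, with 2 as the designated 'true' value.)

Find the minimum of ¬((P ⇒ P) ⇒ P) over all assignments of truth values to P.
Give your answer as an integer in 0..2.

Take P = 1:
P ⇒ P = 1 ⇒ 1 = 2
(P ⇒ P) ⇒ P = 2 ⇒ 1 = 1
¬((P ⇒ P) ⇒ P) = ¬1 = 0
No assignment yields a value below 0, so this is the minimum.

0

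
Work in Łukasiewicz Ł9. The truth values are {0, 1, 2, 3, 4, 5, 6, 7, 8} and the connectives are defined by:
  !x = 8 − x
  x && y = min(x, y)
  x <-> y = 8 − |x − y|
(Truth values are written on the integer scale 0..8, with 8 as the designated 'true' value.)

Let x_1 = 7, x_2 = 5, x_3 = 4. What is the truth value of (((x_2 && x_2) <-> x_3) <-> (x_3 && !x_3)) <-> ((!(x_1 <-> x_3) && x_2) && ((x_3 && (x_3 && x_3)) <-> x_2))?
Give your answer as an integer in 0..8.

x_2 && x_2 = 5 && 5 = 5
(x_2 && x_2) <-> x_3 = 5 <-> 4 = 7
!x_3 = !4 = 4
x_3 && !x_3 = 4 && 4 = 4
((x_2 && x_2) <-> x_3) <-> (x_3 && !x_3) = 7 <-> 4 = 5
x_1 <-> x_3 = 7 <-> 4 = 5
!(x_1 <-> x_3) = !5 = 3
!(x_1 <-> x_3) && x_2 = 3 && 5 = 3
x_3 && x_3 = 4 && 4 = 4
x_3 && (x_3 && x_3) = 4 && 4 = 4
(x_3 && (x_3 && x_3)) <-> x_2 = 4 <-> 5 = 7
(!(x_1 <-> x_3) && x_2) && ((x_3 && (x_3 && x_3)) <-> x_2) = 3 && 7 = 3
(((x_2 && x_2) <-> x_3) <-> (x_3 && !x_3)) <-> ((!(x_1 <-> x_3) && x_2) && ((x_3 && (x_3 && x_3)) <-> x_2)) = 5 <-> 3 = 6

6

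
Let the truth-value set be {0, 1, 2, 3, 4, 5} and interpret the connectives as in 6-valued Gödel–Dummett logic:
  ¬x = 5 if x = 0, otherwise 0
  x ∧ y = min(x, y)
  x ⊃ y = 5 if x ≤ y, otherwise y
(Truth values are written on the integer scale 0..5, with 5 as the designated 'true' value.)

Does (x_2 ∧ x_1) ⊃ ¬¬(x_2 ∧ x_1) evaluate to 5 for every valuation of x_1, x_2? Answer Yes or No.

Yes

At x_1 = 0, x_2 = 3, for instance:
x_2 ∧ x_1 = 3 ∧ 0 = 0
¬(x_2 ∧ x_1) = ¬0 = 5
¬¬(x_2 ∧ x_1) = ¬5 = 0
(x_2 ∧ x_1) ⊃ ¬¬(x_2 ∧ x_1) = 0 ⊃ 0 = 5
and checking the remaining 35 assignments likewise gives ≥ 5 in every case.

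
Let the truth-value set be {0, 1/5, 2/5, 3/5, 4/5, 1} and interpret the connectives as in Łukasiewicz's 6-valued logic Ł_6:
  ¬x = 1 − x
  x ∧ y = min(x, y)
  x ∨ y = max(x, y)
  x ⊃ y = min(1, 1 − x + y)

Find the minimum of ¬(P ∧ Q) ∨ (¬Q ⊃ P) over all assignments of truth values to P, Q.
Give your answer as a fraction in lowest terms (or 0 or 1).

Take P = 1/5, Q = 1/5:
P ∧ Q = 1/5 ∧ 1/5 = 1/5
¬(P ∧ Q) = ¬1/5 = 4/5
¬Q = ¬1/5 = 4/5
¬Q ⊃ P = 4/5 ⊃ 1/5 = 2/5
¬(P ∧ Q) ∨ (¬Q ⊃ P) = 4/5 ∨ 2/5 = 4/5
No assignment yields a value below 4/5, so this is the minimum.

4/5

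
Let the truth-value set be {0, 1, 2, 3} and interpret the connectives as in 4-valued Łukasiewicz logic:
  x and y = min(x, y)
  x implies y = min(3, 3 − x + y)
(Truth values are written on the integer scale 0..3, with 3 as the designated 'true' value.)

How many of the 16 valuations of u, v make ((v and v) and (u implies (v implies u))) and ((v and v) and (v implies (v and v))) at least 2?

8

u = 0, v = 0 ↦ 0  <
u = 0, v = 1 ↦ 1  <
u = 0, v = 2 ↦ 2  ≥
u = 0, v = 3 ↦ 3  ≥
u = 1, v = 0 ↦ 0  <
u = 1, v = 1 ↦ 1  <
u = 1, v = 2 ↦ 2  ≥
u = 1, v = 3 ↦ 3  ≥
u = 2, v = 0 ↦ 0  <
u = 2, v = 1 ↦ 1  <
u = 2, v = 2 ↦ 2  ≥
u = 2, v = 3 ↦ 3  ≥
u = 3, v = 0 ↦ 0  <
u = 3, v = 1 ↦ 1  <
u = 3, v = 2 ↦ 2  ≥
u = 3, v = 3 ↦ 3  ≥
So 8 of the 16 assignments meet the threshold.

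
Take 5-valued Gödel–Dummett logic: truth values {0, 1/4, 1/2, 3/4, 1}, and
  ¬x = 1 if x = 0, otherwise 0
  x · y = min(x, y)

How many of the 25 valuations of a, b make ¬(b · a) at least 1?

value 1: 9 assignments (counts)
value 0: 16 assignments
So 9 of the 25 assignments meet the threshold.

9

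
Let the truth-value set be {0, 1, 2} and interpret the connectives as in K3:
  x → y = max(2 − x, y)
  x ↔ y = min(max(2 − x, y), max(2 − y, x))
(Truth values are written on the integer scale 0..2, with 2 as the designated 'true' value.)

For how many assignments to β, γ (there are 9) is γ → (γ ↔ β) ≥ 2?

4

β = 0, γ = 0 ↦ 2  ≥
β = 0, γ = 1 ↦ 1  <
β = 0, γ = 2 ↦ 0  <
β = 1, γ = 0 ↦ 2  ≥
β = 1, γ = 1 ↦ 1  <
β = 1, γ = 2 ↦ 1  <
β = 2, γ = 0 ↦ 2  ≥
β = 2, γ = 1 ↦ 1  <
β = 2, γ = 2 ↦ 2  ≥
So 4 of the 9 assignments meet the threshold.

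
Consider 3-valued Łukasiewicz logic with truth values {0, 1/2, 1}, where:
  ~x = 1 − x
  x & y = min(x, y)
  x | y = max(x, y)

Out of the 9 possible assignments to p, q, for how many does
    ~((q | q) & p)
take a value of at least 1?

p = 0, q = 0 ↦ 1  ≥
p = 0, q = 1/2 ↦ 1  ≥
p = 0, q = 1 ↦ 1  ≥
p = 1/2, q = 0 ↦ 1  ≥
p = 1/2, q = 1/2 ↦ 1/2  <
p = 1/2, q = 1 ↦ 1/2  <
p = 1, q = 0 ↦ 1  ≥
p = 1, q = 1/2 ↦ 1/2  <
p = 1, q = 1 ↦ 0  <
So 5 of the 9 assignments meet the threshold.

5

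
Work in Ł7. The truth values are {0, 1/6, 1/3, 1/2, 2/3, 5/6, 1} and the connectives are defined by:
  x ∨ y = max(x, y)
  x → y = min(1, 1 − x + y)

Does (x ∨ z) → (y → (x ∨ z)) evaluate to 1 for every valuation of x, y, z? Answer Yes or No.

Yes

At x = 1/6, y = 1, z = 1/2, for instance:
x ∨ z = 1/6 ∨ 1/2 = 1/2
y → (x ∨ z) = 1 → 1/2 = 1/2
(x ∨ z) → (y → (x ∨ z)) = 1/2 → 1/2 = 1
and checking the remaining 342 assignments likewise gives ≥ 1 in every case.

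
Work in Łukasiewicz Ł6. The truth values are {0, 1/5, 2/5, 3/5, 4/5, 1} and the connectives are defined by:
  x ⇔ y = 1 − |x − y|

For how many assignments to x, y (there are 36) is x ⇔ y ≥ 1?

value 1: 6 assignments (counts)
value 4/5: 10 assignments
value 3/5: 8 assignments
value 2/5: 6 assignments
value 1/5: 4 assignments
value 0: 2 assignments
So 6 of the 36 assignments meet the threshold.

6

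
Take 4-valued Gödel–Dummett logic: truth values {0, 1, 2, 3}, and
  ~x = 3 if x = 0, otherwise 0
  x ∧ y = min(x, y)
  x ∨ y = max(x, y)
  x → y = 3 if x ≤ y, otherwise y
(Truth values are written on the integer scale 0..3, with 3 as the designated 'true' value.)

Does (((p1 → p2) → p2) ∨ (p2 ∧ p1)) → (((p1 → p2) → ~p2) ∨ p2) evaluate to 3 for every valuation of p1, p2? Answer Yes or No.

Counterexample: take p1 = 2, p2 = 1.
p1 → p2 = 2 → 1 = 1
(p1 → p2) → p2 = 1 → 1 = 3
p2 ∧ p1 = 1 ∧ 2 = 1
((p1 → p2) → p2) ∨ (p2 ∧ p1) = 3 ∨ 1 = 3
p1 → p2 = 2 → 1 = 1
~p2 = ~1 = 0
(p1 → p2) → ~p2 = 1 → 0 = 0
((p1 → p2) → ~p2) ∨ p2 = 0 ∨ 1 = 1
(((p1 → p2) → p2) ∨ (p2 ∧ p1)) → (((p1 → p2) → ~p2) ∨ p2) = 3 → 1 = 1
This gives 1 ≠ 3.

No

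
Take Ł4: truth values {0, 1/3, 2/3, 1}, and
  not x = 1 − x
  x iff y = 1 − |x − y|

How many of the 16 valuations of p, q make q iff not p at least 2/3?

10

p = 0, q = 0 ↦ 0  <
p = 0, q = 1/3 ↦ 1/3  <
p = 0, q = 2/3 ↦ 2/3  ≥
p = 0, q = 1 ↦ 1  ≥
p = 1/3, q = 0 ↦ 1/3  <
p = 1/3, q = 1/3 ↦ 2/3  ≥
p = 1/3, q = 2/3 ↦ 1  ≥
p = 1/3, q = 1 ↦ 2/3  ≥
p = 2/3, q = 0 ↦ 2/3  ≥
p = 2/3, q = 1/3 ↦ 1  ≥
p = 2/3, q = 2/3 ↦ 2/3  ≥
p = 2/3, q = 1 ↦ 1/3  <
p = 1, q = 0 ↦ 1  ≥
p = 1, q = 1/3 ↦ 2/3  ≥
p = 1, q = 2/3 ↦ 1/3  <
p = 1, q = 1 ↦ 0  <
So 10 of the 16 assignments meet the threshold.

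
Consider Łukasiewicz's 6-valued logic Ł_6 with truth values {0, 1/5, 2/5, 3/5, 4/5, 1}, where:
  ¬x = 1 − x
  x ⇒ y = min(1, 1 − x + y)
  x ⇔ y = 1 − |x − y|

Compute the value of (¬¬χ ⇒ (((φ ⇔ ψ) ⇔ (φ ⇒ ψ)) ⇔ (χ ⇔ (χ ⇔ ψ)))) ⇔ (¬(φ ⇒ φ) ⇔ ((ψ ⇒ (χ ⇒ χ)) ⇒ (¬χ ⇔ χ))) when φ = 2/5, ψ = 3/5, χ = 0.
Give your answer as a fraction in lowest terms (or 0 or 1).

¬χ = ¬0 = 1
¬¬χ = ¬1 = 0
φ ⇔ ψ = 2/5 ⇔ 3/5 = 4/5
φ ⇒ ψ = 2/5 ⇒ 3/5 = 1
(φ ⇔ ψ) ⇔ (φ ⇒ ψ) = 4/5 ⇔ 1 = 4/5
χ ⇔ ψ = 0 ⇔ 3/5 = 2/5
χ ⇔ (χ ⇔ ψ) = 0 ⇔ 2/5 = 3/5
((φ ⇔ ψ) ⇔ (φ ⇒ ψ)) ⇔ (χ ⇔ (χ ⇔ ψ)) = 4/5 ⇔ 3/5 = 4/5
¬¬χ ⇒ (((φ ⇔ ψ) ⇔ (φ ⇒ ψ)) ⇔ (χ ⇔ (χ ⇔ ψ))) = 0 ⇒ 4/5 = 1
φ ⇒ φ = 2/5 ⇒ 2/5 = 1
¬(φ ⇒ φ) = ¬1 = 0
χ ⇒ χ = 0 ⇒ 0 = 1
ψ ⇒ (χ ⇒ χ) = 3/5 ⇒ 1 = 1
¬χ = ¬0 = 1
¬χ ⇔ χ = 1 ⇔ 0 = 0
(ψ ⇒ (χ ⇒ χ)) ⇒ (¬χ ⇔ χ) = 1 ⇒ 0 = 0
¬(φ ⇒ φ) ⇔ ((ψ ⇒ (χ ⇒ χ)) ⇒ (¬χ ⇔ χ)) = 0 ⇔ 0 = 1
(¬¬χ ⇒ (((φ ⇔ ψ) ⇔ (φ ⇒ ψ)) ⇔ (χ ⇔ (χ ⇔ ψ)))) ⇔ (¬(φ ⇒ φ) ⇔ ((ψ ⇒ (χ ⇒ χ)) ⇒ (¬χ ⇔ χ))) = 1 ⇔ 1 = 1

1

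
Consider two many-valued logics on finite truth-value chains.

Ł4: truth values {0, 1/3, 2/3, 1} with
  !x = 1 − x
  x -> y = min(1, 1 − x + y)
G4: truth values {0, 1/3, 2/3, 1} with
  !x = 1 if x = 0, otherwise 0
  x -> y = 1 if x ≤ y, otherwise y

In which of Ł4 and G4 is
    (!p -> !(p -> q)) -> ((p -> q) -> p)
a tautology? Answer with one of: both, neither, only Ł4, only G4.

In Ł4: every assignment gives 1 — tautology.
In G4: at p = 1/3, q = 1/3 the value is 1/3 — not a tautology.

only Ł4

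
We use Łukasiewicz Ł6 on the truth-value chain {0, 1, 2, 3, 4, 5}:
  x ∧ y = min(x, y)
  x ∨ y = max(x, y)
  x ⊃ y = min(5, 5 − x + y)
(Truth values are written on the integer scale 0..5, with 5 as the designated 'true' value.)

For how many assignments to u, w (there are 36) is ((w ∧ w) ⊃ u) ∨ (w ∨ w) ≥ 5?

26

value 5: 26 assignments (counts)
value 4: 7 assignments
value 3: 3 assignments
So 26 of the 36 assignments meet the threshold.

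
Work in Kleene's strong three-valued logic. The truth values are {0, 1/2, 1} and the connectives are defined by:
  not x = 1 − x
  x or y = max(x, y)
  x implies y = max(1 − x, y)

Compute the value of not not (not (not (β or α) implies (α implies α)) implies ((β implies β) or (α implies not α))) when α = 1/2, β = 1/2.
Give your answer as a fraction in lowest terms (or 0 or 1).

1/2

β or α = 1/2 or 1/2 = 1/2
not (β or α) = not 1/2 = 1/2
α implies α = 1/2 implies 1/2 = 1/2
not (β or α) implies (α implies α) = 1/2 implies 1/2 = 1/2
not (not (β or α) implies (α implies α)) = not 1/2 = 1/2
β implies β = 1/2 implies 1/2 = 1/2
not α = not 1/2 = 1/2
α implies not α = 1/2 implies 1/2 = 1/2
(β implies β) or (α implies not α) = 1/2 or 1/2 = 1/2
not (not (β or α) implies (α implies α)) implies ((β implies β) or (α implies not α)) = 1/2 implies 1/2 = 1/2
not (not (not (β or α) implies (α implies α)) implies ((β implies β) or (α implies not α))) = not 1/2 = 1/2
not not (not (not (β or α) implies (α implies α)) implies ((β implies β) or (α implies not α))) = not 1/2 = 1/2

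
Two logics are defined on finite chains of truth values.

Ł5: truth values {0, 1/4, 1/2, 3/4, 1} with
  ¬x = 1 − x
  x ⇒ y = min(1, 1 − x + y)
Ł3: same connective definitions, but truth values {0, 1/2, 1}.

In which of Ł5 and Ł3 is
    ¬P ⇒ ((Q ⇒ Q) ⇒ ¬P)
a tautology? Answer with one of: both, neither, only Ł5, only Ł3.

In Ł5: every assignment gives 1 — tautology.
In Ł3: every assignment gives 1 — tautology.

both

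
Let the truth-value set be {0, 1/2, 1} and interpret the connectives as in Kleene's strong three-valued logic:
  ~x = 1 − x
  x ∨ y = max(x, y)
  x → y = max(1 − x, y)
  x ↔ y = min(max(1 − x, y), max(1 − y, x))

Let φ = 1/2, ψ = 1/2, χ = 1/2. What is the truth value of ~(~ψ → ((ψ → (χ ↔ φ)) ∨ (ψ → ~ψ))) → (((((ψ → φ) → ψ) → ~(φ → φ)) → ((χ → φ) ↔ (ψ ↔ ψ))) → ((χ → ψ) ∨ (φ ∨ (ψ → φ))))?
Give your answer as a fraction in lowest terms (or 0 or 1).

~ψ = ~1/2 = 1/2
χ ↔ φ = 1/2 ↔ 1/2 = 1/2
ψ → (χ ↔ φ) = 1/2 → 1/2 = 1/2
~ψ = ~1/2 = 1/2
ψ → ~ψ = 1/2 → 1/2 = 1/2
(ψ → (χ ↔ φ)) ∨ (ψ → ~ψ) = 1/2 ∨ 1/2 = 1/2
~ψ → ((ψ → (χ ↔ φ)) ∨ (ψ → ~ψ)) = 1/2 → 1/2 = 1/2
~(~ψ → ((ψ → (χ ↔ φ)) ∨ (ψ → ~ψ))) = ~1/2 = 1/2
ψ → φ = 1/2 → 1/2 = 1/2
(ψ → φ) → ψ = 1/2 → 1/2 = 1/2
φ → φ = 1/2 → 1/2 = 1/2
~(φ → φ) = ~1/2 = 1/2
((ψ → φ) → ψ) → ~(φ → φ) = 1/2 → 1/2 = 1/2
χ → φ = 1/2 → 1/2 = 1/2
ψ ↔ ψ = 1/2 ↔ 1/2 = 1/2
(χ → φ) ↔ (ψ ↔ ψ) = 1/2 ↔ 1/2 = 1/2
(((ψ → φ) → ψ) → ~(φ → φ)) → ((χ → φ) ↔ (ψ ↔ ψ)) = 1/2 → 1/2 = 1/2
χ → ψ = 1/2 → 1/2 = 1/2
ψ → φ = 1/2 → 1/2 = 1/2
φ ∨ (ψ → φ) = 1/2 ∨ 1/2 = 1/2
(χ → ψ) ∨ (φ ∨ (ψ → φ)) = 1/2 ∨ 1/2 = 1/2
((((ψ → φ) → ψ) → ~(φ → φ)) → ((χ → φ) ↔ (ψ ↔ ψ))) → ((χ → ψ) ∨ (φ ∨ (ψ → φ))) = 1/2 → 1/2 = 1/2
~(~ψ → ((ψ → (χ ↔ φ)) ∨ (ψ → ~ψ))) → (((((ψ → φ) → ψ) → ~(φ → φ)) → ((χ → φ) ↔ (ψ ↔ ψ))) → ((χ → ψ) ∨ (φ ∨ (ψ → φ)))) = 1/2 → 1/2 = 1/2

1/2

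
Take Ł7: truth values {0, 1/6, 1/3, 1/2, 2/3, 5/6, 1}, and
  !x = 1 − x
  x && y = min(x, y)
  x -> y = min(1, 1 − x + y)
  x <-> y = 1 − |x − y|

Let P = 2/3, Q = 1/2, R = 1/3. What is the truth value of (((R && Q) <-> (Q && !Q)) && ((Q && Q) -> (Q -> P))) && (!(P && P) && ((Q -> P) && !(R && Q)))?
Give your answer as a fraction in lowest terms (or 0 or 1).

R && Q = 1/3 && 1/2 = 1/3
!Q = !1/2 = 1/2
Q && !Q = 1/2 && 1/2 = 1/2
(R && Q) <-> (Q && !Q) = 1/3 <-> 1/2 = 5/6
Q && Q = 1/2 && 1/2 = 1/2
Q -> P = 1/2 -> 2/3 = 1
(Q && Q) -> (Q -> P) = 1/2 -> 1 = 1
((R && Q) <-> (Q && !Q)) && ((Q && Q) -> (Q -> P)) = 5/6 && 1 = 5/6
P && P = 2/3 && 2/3 = 2/3
!(P && P) = !2/3 = 1/3
Q -> P = 1/2 -> 2/3 = 1
R && Q = 1/3 && 1/2 = 1/3
!(R && Q) = !1/3 = 2/3
(Q -> P) && !(R && Q) = 1 && 2/3 = 2/3
!(P && P) && ((Q -> P) && !(R && Q)) = 1/3 && 2/3 = 1/3
(((R && Q) <-> (Q && !Q)) && ((Q && Q) -> (Q -> P))) && (!(P && P) && ((Q -> P) && !(R && Q))) = 5/6 && 1/3 = 1/3

1/3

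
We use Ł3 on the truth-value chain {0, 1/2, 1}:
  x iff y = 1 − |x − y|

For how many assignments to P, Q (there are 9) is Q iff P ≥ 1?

P = 0, Q = 0 ↦ 1  ≥
P = 0, Q = 1/2 ↦ 1/2  <
P = 0, Q = 1 ↦ 0  <
P = 1/2, Q = 0 ↦ 1/2  <
P = 1/2, Q = 1/2 ↦ 1  ≥
P = 1/2, Q = 1 ↦ 1/2  <
P = 1, Q = 0 ↦ 0  <
P = 1, Q = 1/2 ↦ 1/2  <
P = 1, Q = 1 ↦ 1  ≥
So 3 of the 9 assignments meet the threshold.

3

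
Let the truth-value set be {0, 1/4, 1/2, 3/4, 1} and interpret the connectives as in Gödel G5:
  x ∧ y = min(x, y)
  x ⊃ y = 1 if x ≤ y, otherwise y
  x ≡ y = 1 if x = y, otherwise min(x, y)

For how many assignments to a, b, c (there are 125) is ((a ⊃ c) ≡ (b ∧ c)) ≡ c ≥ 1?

value 1: 35 assignments (counts)
value 3/4: 7 assignments
value 1/2: 16 assignments
value 1/4: 27 assignments
value 0: 40 assignments
So 35 of the 125 assignments meet the threshold.

35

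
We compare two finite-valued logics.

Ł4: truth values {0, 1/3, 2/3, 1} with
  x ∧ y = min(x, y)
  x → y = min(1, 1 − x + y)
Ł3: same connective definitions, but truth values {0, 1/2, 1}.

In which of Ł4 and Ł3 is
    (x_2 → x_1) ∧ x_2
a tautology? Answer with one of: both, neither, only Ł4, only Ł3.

In Ł4: at x_1 = 0, x_2 = 0 the value is 0 — not a tautology.
In Ł3: at x_1 = 0, x_2 = 0 the value is 0 — not a tautology.

neither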